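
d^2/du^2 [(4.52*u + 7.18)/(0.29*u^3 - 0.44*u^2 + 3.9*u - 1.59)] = (2.280792*u^5 + 3.785544*u^4 - 23.132784*u^3 + 82.073832*u^2 - 73.034244*u + 264.426384)/(0.024389*u^9 - 0.111012*u^8 + 1.152402*u^7 - 3.472181*u^6 + 16.715124*u^5 - 31.790412*u^4 + 77.889087*u^3 - 75.888792*u^2 + 29.57877*u - 4.019679)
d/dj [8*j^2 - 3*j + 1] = 16*j - 3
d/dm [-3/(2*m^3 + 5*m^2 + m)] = 3*(6*m^2 + 10*m + 1)/(m^2*(2*m^2 + 5*m + 1)^2)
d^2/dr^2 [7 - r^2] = -2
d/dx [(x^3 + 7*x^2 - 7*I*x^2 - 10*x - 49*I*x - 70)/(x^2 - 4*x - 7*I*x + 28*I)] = (x^4 + x^3*(-8 - 14*I) + x^2*(-67 + 112*I) + x*(532 + 392*I) + 1092 - 770*I)/(x^4 + x^3*(-8 - 14*I) + x^2*(-33 + 112*I) + x*(392 - 224*I) - 784)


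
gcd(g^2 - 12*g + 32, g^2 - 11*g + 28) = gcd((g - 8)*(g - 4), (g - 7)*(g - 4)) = g - 4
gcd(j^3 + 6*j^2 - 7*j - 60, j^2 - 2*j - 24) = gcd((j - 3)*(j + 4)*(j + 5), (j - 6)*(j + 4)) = j + 4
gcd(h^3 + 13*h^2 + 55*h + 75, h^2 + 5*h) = h + 5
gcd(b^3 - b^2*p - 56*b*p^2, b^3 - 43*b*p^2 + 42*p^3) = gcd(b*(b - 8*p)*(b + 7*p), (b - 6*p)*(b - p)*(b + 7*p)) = b + 7*p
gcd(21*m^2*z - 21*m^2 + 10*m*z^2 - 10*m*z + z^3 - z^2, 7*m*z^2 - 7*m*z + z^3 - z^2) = 7*m*z - 7*m + z^2 - z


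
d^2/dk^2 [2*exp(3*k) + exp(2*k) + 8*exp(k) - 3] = (18*exp(2*k) + 4*exp(k) + 8)*exp(k)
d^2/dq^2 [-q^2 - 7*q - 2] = -2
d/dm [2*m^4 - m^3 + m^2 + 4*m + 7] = 8*m^3 - 3*m^2 + 2*m + 4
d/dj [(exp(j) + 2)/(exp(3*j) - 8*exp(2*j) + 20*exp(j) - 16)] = 2*(-exp(2*j) - exp(j) + 14)*exp(j)/(exp(5*j) - 14*exp(4*j) + 76*exp(3*j) - 200*exp(2*j) + 256*exp(j) - 128)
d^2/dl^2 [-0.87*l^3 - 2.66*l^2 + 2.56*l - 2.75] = -5.22*l - 5.32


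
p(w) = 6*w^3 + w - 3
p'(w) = 18*w^2 + 1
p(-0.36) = -3.64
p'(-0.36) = 3.33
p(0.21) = -2.73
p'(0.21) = 1.79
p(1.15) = 7.28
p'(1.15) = 24.80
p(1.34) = 12.78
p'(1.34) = 33.32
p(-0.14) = -3.16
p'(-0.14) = 1.35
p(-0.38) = -3.71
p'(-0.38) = 3.60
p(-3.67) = -303.26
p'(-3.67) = 243.44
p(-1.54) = -26.45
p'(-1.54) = 43.69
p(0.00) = -3.00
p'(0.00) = 1.00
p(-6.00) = -1305.00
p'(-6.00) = 649.00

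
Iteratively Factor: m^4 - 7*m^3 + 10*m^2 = (m)*(m^3 - 7*m^2 + 10*m) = m*(m - 5)*(m^2 - 2*m) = m^2*(m - 5)*(m - 2)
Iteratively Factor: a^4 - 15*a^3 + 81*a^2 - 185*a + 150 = (a - 3)*(a^3 - 12*a^2 + 45*a - 50) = (a - 5)*(a - 3)*(a^2 - 7*a + 10) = (a - 5)^2*(a - 3)*(a - 2)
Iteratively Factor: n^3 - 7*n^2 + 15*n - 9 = (n - 1)*(n^2 - 6*n + 9) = (n - 3)*(n - 1)*(n - 3)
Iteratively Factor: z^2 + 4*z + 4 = (z + 2)*(z + 2)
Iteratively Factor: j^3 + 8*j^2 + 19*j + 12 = (j + 3)*(j^2 + 5*j + 4) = (j + 3)*(j + 4)*(j + 1)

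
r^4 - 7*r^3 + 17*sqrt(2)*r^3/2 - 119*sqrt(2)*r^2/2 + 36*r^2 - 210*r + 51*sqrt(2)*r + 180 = (r - 6)*(r - 1)*(r + 5*sqrt(2)/2)*(r + 6*sqrt(2))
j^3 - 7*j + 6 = (j - 2)*(j - 1)*(j + 3)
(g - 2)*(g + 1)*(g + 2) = g^3 + g^2 - 4*g - 4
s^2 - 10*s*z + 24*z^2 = (s - 6*z)*(s - 4*z)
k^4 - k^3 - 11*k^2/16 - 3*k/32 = k*(k - 3/2)*(k + 1/4)^2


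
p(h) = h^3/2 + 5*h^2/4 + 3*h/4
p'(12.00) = 246.75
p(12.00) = 1053.00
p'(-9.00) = 99.75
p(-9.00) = -270.00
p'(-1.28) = 0.01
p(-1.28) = 0.04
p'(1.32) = 6.66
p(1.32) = 4.32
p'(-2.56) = 4.18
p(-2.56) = -2.12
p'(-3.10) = 7.42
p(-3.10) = -5.21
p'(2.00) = 11.75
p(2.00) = 10.50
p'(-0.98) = -0.26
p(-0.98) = -0.01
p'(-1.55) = 0.48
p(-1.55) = -0.02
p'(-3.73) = 12.29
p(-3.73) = -11.35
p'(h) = 3*h^2/2 + 5*h/2 + 3/4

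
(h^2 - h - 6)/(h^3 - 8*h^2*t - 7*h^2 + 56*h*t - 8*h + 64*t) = (h^2 - h - 6)/(h^3 - 8*h^2*t - 7*h^2 + 56*h*t - 8*h + 64*t)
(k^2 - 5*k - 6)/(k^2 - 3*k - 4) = (k - 6)/(k - 4)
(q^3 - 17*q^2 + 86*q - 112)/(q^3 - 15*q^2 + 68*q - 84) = (q - 8)/(q - 6)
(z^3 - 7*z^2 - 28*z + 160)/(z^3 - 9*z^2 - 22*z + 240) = (z - 4)/(z - 6)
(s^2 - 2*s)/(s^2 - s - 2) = s/(s + 1)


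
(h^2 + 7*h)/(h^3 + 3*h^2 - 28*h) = 1/(h - 4)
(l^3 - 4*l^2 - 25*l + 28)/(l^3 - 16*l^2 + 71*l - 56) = (l + 4)/(l - 8)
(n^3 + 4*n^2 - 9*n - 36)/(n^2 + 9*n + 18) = (n^2 + n - 12)/(n + 6)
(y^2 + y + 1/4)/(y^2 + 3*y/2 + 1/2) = (y + 1/2)/(y + 1)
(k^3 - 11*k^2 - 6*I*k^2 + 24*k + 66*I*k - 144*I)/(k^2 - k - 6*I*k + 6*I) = (k^2 - 11*k + 24)/(k - 1)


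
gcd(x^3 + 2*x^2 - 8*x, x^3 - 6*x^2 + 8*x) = x^2 - 2*x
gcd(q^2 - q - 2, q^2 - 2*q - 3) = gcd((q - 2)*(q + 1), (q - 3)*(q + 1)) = q + 1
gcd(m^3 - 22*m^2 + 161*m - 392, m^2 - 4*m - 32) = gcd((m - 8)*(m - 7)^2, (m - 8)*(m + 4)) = m - 8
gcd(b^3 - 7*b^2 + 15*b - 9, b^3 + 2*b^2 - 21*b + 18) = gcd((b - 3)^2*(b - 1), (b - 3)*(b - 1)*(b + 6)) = b^2 - 4*b + 3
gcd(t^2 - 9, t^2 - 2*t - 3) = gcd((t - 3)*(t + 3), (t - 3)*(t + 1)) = t - 3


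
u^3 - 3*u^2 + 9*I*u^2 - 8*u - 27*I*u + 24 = (u - 3)*(u + I)*(u + 8*I)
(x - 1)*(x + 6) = x^2 + 5*x - 6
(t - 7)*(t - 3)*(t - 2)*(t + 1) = t^4 - 11*t^3 + 29*t^2 - t - 42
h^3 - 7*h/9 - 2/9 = (h - 1)*(h + 1/3)*(h + 2/3)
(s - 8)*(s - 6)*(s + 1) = s^3 - 13*s^2 + 34*s + 48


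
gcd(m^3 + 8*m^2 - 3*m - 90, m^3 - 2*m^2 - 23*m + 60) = m^2 + 2*m - 15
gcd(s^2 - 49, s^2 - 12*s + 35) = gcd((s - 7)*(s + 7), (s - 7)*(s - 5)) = s - 7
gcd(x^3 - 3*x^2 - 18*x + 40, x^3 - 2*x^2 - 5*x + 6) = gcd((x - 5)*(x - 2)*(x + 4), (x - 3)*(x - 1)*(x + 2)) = 1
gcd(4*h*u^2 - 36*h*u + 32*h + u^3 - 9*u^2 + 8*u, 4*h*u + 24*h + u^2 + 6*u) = 4*h + u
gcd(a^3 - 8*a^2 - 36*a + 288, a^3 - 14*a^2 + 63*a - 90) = a - 6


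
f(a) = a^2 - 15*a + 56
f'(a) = 2*a - 15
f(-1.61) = 82.74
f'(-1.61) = -18.22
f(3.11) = 19.02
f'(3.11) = -8.78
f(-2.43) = 98.35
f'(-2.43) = -19.86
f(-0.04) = 56.60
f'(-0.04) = -15.08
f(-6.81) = 204.53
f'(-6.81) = -28.62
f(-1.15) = 74.57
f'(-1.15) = -17.30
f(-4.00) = 132.00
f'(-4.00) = -23.00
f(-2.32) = 96.18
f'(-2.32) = -19.64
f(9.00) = 2.00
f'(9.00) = 3.00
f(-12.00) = 380.00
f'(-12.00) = -39.00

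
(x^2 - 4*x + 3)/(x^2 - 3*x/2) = 2*(x^2 - 4*x + 3)/(x*(2*x - 3))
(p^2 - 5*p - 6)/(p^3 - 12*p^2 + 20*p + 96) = (p + 1)/(p^2 - 6*p - 16)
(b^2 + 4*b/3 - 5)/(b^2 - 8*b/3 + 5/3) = (b + 3)/(b - 1)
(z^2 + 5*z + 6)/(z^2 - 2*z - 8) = (z + 3)/(z - 4)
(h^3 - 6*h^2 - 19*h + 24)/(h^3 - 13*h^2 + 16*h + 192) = (h - 1)/(h - 8)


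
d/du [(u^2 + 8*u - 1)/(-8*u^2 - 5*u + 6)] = (59*u^2 - 4*u + 43)/(64*u^4 + 80*u^3 - 71*u^2 - 60*u + 36)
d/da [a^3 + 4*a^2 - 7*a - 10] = 3*a^2 + 8*a - 7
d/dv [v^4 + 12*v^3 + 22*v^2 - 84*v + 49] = 4*v^3 + 36*v^2 + 44*v - 84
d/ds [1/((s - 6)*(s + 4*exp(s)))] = ((6 - s)*(s + 4*exp(s)) - (s - 6)^2*(4*exp(s) + 1))/((s - 6)^3*(s + 4*exp(s))^2)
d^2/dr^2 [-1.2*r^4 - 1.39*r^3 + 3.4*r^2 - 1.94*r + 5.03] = -14.4*r^2 - 8.34*r + 6.8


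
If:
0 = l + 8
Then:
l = -8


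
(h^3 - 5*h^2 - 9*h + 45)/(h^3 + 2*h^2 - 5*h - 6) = (h^2 - 8*h + 15)/(h^2 - h - 2)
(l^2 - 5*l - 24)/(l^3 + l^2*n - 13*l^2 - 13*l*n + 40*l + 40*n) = (l + 3)/(l^2 + l*n - 5*l - 5*n)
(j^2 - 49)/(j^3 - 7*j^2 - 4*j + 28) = (j + 7)/(j^2 - 4)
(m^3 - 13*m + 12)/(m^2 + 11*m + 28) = (m^2 - 4*m + 3)/(m + 7)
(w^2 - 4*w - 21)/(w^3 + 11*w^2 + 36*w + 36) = (w - 7)/(w^2 + 8*w + 12)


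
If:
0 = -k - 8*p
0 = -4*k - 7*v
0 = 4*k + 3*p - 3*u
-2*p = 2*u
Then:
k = 0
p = 0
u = 0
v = 0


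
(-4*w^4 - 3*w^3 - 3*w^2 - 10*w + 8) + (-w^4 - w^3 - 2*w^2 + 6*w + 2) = -5*w^4 - 4*w^3 - 5*w^2 - 4*w + 10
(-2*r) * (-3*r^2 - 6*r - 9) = 6*r^3 + 12*r^2 + 18*r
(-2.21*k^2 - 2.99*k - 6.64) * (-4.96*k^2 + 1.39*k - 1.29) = 10.9616*k^4 + 11.7585*k^3 + 31.6292*k^2 - 5.3725*k + 8.5656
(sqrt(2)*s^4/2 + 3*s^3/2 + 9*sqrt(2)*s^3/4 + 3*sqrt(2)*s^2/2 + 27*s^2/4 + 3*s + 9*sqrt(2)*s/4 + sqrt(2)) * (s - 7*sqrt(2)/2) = sqrt(2)*s^5/2 - 2*s^4 + 9*sqrt(2)*s^4/4 - 9*s^3 - 15*sqrt(2)*s^3/4 - 171*sqrt(2)*s^2/8 - 15*s^2/2 - 63*s/4 - 19*sqrt(2)*s/2 - 7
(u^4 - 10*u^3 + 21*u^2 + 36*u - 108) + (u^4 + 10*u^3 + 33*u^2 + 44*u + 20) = 2*u^4 + 54*u^2 + 80*u - 88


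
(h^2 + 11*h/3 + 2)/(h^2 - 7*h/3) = (3*h^2 + 11*h + 6)/(h*(3*h - 7))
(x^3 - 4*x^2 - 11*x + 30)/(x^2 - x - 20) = (x^2 + x - 6)/(x + 4)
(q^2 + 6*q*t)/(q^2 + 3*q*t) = (q + 6*t)/(q + 3*t)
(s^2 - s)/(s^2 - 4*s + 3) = s/(s - 3)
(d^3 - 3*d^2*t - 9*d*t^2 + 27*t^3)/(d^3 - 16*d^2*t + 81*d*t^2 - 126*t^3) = (d^2 - 9*t^2)/(d^2 - 13*d*t + 42*t^2)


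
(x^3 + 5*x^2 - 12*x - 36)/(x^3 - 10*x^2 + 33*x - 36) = (x^2 + 8*x + 12)/(x^2 - 7*x + 12)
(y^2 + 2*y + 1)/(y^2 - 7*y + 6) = (y^2 + 2*y + 1)/(y^2 - 7*y + 6)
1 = 1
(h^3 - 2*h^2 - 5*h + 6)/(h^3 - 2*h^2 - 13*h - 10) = (h^2 - 4*h + 3)/(h^2 - 4*h - 5)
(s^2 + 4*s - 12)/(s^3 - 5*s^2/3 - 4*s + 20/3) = 3*(s + 6)/(3*s^2 + s - 10)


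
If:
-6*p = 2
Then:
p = -1/3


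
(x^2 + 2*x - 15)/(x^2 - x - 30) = (x - 3)/(x - 6)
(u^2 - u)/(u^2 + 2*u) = (u - 1)/(u + 2)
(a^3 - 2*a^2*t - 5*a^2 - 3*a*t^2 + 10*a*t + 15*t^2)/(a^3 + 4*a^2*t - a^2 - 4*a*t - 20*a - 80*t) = (a^2 - 2*a*t - 3*t^2)/(a^2 + 4*a*t + 4*a + 16*t)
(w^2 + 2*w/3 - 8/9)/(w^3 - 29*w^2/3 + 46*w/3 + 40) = (w - 2/3)/(w^2 - 11*w + 30)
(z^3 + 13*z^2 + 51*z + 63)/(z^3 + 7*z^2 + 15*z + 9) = (z + 7)/(z + 1)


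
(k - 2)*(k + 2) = k^2 - 4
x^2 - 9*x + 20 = (x - 5)*(x - 4)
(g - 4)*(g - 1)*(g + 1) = g^3 - 4*g^2 - g + 4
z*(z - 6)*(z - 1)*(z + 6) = z^4 - z^3 - 36*z^2 + 36*z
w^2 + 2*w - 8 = (w - 2)*(w + 4)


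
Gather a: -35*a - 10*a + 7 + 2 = 9 - 45*a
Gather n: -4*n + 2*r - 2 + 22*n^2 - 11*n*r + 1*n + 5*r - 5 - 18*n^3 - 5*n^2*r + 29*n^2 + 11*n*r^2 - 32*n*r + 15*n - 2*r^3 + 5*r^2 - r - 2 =-18*n^3 + n^2*(51 - 5*r) + n*(11*r^2 - 43*r + 12) - 2*r^3 + 5*r^2 + 6*r - 9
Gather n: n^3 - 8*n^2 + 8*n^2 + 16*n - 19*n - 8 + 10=n^3 - 3*n + 2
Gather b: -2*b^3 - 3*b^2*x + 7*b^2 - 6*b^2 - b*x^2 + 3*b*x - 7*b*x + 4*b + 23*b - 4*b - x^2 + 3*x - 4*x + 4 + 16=-2*b^3 + b^2*(1 - 3*x) + b*(-x^2 - 4*x + 23) - x^2 - x + 20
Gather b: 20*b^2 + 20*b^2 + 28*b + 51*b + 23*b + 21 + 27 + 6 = 40*b^2 + 102*b + 54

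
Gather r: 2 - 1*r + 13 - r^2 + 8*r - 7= -r^2 + 7*r + 8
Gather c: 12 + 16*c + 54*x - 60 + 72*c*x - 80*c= c*(72*x - 64) + 54*x - 48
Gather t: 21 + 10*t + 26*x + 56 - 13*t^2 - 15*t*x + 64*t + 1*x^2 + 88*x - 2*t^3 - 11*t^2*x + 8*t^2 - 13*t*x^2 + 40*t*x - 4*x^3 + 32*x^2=-2*t^3 + t^2*(-11*x - 5) + t*(-13*x^2 + 25*x + 74) - 4*x^3 + 33*x^2 + 114*x + 77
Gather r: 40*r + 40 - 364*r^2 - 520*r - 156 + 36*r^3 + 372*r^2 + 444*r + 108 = 36*r^3 + 8*r^2 - 36*r - 8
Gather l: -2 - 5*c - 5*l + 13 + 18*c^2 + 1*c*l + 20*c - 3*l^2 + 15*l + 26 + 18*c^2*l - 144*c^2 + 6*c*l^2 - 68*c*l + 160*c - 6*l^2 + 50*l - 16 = -126*c^2 + 175*c + l^2*(6*c - 9) + l*(18*c^2 - 67*c + 60) + 21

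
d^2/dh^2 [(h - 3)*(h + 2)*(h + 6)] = 6*h + 10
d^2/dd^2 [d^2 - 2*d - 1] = 2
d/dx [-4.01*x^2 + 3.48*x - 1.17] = 3.48 - 8.02*x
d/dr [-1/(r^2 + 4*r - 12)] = 2*(r + 2)/(r^2 + 4*r - 12)^2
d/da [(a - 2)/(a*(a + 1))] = (-a^2 + 4*a + 2)/(a^2*(a^2 + 2*a + 1))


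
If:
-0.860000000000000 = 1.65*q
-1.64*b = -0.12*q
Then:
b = -0.04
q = -0.52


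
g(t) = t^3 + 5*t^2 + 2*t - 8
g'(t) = 3*t^2 + 10*t + 2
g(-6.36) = -75.73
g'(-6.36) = 59.75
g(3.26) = 86.30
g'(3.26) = 66.48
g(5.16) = 272.84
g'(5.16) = 133.48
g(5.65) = 343.27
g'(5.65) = 154.27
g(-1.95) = -0.30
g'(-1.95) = -6.09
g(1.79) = 17.34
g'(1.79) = 29.51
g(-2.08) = 0.47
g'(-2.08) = -5.82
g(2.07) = 26.43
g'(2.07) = 35.55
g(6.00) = 400.00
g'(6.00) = 170.00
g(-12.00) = -1040.00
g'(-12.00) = 314.00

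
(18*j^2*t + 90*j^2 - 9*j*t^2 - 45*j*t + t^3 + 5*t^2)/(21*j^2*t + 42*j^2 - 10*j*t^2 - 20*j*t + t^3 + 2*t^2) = (-6*j*t - 30*j + t^2 + 5*t)/(-7*j*t - 14*j + t^2 + 2*t)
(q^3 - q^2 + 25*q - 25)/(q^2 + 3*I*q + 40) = (q^2 + q*(-1 + 5*I) - 5*I)/(q + 8*I)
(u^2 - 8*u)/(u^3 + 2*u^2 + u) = (u - 8)/(u^2 + 2*u + 1)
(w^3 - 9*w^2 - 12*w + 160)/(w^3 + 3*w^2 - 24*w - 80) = (w - 8)/(w + 4)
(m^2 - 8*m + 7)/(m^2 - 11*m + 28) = (m - 1)/(m - 4)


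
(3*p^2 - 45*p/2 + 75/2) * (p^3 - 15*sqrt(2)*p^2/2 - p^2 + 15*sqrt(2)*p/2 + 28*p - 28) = 3*p^5 - 45*sqrt(2)*p^4/2 - 51*p^4/2 + 144*p^3 + 765*sqrt(2)*p^3/4 - 1503*p^2/2 - 450*sqrt(2)*p^2 + 1125*sqrt(2)*p/4 + 1680*p - 1050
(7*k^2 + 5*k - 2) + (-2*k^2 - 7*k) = 5*k^2 - 2*k - 2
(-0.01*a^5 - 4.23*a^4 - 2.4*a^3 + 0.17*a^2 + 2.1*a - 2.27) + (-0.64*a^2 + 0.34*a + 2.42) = -0.01*a^5 - 4.23*a^4 - 2.4*a^3 - 0.47*a^2 + 2.44*a + 0.15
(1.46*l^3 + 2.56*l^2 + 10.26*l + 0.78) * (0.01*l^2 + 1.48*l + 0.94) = 0.0146*l^5 + 2.1864*l^4 + 5.2638*l^3 + 17.599*l^2 + 10.7988*l + 0.7332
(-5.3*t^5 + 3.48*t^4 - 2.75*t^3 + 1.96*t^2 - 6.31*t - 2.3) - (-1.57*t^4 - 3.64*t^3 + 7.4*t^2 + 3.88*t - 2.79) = -5.3*t^5 + 5.05*t^4 + 0.89*t^3 - 5.44*t^2 - 10.19*t + 0.49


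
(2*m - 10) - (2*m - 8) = -2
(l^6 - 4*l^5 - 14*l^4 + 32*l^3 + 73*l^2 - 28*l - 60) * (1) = l^6 - 4*l^5 - 14*l^4 + 32*l^3 + 73*l^2 - 28*l - 60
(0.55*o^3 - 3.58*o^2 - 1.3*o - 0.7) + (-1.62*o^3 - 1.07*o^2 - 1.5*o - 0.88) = -1.07*o^3 - 4.65*o^2 - 2.8*o - 1.58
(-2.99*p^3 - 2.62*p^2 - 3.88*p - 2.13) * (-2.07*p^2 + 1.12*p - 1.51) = 6.1893*p^5 + 2.0746*p^4 + 9.6121*p^3 + 4.0197*p^2 + 3.4732*p + 3.2163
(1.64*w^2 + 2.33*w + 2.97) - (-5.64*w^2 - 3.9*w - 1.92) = 7.28*w^2 + 6.23*w + 4.89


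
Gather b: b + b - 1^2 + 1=2*b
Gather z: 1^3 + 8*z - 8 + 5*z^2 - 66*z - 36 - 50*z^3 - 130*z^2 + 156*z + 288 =-50*z^3 - 125*z^2 + 98*z + 245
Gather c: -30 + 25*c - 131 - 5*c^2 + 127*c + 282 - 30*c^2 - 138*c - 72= -35*c^2 + 14*c + 49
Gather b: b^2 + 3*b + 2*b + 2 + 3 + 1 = b^2 + 5*b + 6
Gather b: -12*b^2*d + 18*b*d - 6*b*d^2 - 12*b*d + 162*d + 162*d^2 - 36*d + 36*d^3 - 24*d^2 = -12*b^2*d + b*(-6*d^2 + 6*d) + 36*d^3 + 138*d^2 + 126*d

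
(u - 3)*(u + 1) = u^2 - 2*u - 3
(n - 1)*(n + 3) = n^2 + 2*n - 3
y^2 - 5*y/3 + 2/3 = (y - 1)*(y - 2/3)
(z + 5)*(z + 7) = z^2 + 12*z + 35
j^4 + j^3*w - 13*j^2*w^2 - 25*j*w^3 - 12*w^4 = (j - 4*w)*(j + w)^2*(j + 3*w)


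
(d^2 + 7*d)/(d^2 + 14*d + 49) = d/(d + 7)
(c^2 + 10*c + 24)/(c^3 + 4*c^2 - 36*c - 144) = 1/(c - 6)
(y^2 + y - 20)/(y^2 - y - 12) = (y + 5)/(y + 3)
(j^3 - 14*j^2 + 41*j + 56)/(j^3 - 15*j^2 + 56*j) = (j + 1)/j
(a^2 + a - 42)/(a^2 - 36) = (a + 7)/(a + 6)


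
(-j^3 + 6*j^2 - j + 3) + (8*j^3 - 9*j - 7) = 7*j^3 + 6*j^2 - 10*j - 4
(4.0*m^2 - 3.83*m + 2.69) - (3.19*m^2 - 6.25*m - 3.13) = 0.81*m^2 + 2.42*m + 5.82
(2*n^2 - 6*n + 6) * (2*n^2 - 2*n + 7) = 4*n^4 - 16*n^3 + 38*n^2 - 54*n + 42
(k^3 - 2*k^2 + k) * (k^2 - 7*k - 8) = k^5 - 9*k^4 + 7*k^3 + 9*k^2 - 8*k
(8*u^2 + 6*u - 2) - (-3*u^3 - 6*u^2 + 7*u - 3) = 3*u^3 + 14*u^2 - u + 1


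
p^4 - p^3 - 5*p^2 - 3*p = p*(p - 3)*(p + 1)^2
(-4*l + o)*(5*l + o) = -20*l^2 + l*o + o^2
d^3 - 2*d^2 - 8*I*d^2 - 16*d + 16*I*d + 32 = (d - 2)*(d - 4*I)^2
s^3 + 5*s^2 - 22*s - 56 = (s - 4)*(s + 2)*(s + 7)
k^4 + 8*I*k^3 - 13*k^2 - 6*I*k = k*(k + I)^2*(k + 6*I)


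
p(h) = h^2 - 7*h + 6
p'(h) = 2*h - 7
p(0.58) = 2.28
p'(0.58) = -5.84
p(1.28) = -1.32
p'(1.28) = -4.44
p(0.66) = 1.82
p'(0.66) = -5.68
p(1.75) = -3.19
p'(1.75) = -3.50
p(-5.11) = 67.88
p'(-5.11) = -17.22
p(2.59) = -5.42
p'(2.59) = -1.82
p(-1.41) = 17.86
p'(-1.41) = -9.82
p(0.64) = 1.93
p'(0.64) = -5.72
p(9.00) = 24.00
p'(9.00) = 11.00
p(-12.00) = 234.00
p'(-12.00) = -31.00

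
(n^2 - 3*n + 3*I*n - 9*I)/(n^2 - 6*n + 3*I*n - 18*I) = (n - 3)/(n - 6)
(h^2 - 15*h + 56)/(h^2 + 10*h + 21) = (h^2 - 15*h + 56)/(h^2 + 10*h + 21)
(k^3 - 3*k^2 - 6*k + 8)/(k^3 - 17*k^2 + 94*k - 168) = (k^2 + k - 2)/(k^2 - 13*k + 42)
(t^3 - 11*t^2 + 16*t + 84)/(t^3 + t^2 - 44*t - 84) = (t - 6)/(t + 6)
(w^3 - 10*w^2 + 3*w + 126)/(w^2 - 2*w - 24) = (w^2 - 4*w - 21)/(w + 4)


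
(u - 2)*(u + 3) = u^2 + u - 6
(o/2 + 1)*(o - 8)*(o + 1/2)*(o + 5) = o^4/2 - o^3/4 - 93*o^2/4 - 103*o/2 - 20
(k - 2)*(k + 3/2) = k^2 - k/2 - 3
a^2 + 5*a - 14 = (a - 2)*(a + 7)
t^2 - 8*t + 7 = (t - 7)*(t - 1)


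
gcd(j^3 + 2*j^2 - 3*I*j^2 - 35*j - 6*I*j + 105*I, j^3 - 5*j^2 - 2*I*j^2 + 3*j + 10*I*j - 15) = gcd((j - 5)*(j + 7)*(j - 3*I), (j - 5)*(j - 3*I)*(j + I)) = j^2 + j*(-5 - 3*I) + 15*I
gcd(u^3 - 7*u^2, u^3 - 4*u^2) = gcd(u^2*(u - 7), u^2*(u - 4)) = u^2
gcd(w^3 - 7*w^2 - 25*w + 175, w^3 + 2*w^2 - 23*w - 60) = w - 5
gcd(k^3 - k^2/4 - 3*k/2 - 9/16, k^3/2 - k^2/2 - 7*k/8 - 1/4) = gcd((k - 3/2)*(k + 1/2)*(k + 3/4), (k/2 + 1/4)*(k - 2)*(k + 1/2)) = k + 1/2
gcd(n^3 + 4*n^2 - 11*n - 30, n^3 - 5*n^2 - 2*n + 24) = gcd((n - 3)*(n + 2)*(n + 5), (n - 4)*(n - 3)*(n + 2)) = n^2 - n - 6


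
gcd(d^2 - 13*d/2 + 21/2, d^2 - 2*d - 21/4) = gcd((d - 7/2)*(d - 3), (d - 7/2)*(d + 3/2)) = d - 7/2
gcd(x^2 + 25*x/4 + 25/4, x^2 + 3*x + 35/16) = x + 5/4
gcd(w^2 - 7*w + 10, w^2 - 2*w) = w - 2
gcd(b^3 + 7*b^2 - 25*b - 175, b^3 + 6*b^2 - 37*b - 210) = b^2 + 12*b + 35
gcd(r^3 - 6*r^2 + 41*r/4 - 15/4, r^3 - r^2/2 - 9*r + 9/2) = r^2 - 7*r/2 + 3/2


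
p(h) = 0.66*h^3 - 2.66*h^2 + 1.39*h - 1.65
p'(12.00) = 222.67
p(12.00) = 772.47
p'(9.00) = 113.89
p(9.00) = 276.54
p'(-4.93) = 75.74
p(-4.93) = -152.24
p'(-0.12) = 2.06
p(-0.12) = -1.86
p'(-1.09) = 9.54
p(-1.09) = -7.18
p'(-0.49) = 4.47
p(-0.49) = -3.05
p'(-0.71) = 6.17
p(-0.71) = -4.21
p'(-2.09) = 21.16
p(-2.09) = -22.20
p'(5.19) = 27.11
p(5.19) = 26.18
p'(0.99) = -1.94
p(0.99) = -2.24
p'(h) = 1.98*h^2 - 5.32*h + 1.39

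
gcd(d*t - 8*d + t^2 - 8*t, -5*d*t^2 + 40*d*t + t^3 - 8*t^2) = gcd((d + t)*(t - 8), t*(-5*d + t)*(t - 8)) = t - 8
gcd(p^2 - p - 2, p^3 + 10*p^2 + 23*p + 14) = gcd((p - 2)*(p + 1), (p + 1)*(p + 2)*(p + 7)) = p + 1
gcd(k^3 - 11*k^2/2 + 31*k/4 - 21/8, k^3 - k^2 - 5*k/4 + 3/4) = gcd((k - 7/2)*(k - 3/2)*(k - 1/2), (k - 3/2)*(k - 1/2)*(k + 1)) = k^2 - 2*k + 3/4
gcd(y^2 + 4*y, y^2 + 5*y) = y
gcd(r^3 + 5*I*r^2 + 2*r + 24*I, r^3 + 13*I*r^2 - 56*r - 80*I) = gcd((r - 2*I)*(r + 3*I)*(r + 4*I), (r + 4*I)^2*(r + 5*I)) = r + 4*I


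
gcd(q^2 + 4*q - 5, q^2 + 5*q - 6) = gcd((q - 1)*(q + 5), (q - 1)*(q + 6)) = q - 1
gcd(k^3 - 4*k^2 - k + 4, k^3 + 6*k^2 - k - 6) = k^2 - 1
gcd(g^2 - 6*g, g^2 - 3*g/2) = g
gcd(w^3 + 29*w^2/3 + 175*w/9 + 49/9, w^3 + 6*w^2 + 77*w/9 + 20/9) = w + 1/3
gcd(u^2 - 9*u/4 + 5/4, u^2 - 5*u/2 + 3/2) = u - 1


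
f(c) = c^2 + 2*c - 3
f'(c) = 2*c + 2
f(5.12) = 33.45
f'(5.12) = 12.24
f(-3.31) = 1.34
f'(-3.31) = -4.62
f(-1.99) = -3.02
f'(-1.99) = -1.98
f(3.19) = 13.56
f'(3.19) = 8.38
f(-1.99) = -3.02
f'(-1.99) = -1.98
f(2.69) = 9.62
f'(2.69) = 7.38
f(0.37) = -2.12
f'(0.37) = 2.74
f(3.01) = 12.08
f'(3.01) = 8.02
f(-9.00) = 60.00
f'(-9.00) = -16.00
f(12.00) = 165.00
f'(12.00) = 26.00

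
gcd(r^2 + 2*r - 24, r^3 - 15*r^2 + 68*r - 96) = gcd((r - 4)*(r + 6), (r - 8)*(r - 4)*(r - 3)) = r - 4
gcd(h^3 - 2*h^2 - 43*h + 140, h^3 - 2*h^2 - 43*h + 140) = h^3 - 2*h^2 - 43*h + 140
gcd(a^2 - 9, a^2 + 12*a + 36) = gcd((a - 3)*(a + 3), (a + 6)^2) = 1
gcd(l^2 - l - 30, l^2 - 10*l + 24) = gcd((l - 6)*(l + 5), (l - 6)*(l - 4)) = l - 6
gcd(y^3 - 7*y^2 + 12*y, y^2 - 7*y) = y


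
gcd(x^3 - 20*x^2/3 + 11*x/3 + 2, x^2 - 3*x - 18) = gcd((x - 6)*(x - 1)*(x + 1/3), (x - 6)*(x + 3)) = x - 6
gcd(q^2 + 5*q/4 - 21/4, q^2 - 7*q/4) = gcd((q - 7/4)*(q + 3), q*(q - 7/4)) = q - 7/4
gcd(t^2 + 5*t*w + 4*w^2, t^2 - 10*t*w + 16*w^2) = 1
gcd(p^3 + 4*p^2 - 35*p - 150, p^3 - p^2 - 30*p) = p^2 - p - 30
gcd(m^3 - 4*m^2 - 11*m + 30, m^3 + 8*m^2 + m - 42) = m^2 + m - 6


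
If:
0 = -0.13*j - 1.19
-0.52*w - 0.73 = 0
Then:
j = -9.15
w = -1.40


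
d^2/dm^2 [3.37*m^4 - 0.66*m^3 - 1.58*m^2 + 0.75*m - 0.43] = 40.44*m^2 - 3.96*m - 3.16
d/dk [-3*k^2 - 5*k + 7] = -6*k - 5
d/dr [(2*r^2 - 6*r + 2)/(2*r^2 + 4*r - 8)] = 5*(r^2 - 2*r + 2)/(r^4 + 4*r^3 - 4*r^2 - 16*r + 16)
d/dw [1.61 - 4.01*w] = -4.01000000000000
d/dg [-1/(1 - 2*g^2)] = -4*g/(2*g^2 - 1)^2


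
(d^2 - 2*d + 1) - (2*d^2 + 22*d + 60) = -d^2 - 24*d - 59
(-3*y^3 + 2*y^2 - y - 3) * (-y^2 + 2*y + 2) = 3*y^5 - 8*y^4 - y^3 + 5*y^2 - 8*y - 6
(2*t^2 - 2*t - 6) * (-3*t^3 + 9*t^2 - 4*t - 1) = -6*t^5 + 24*t^4 - 8*t^3 - 48*t^2 + 26*t + 6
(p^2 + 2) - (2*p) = p^2 - 2*p + 2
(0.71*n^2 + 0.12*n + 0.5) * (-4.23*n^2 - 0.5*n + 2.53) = -3.0033*n^4 - 0.8626*n^3 - 0.3787*n^2 + 0.0536*n + 1.265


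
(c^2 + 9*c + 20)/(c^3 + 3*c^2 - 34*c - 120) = 1/(c - 6)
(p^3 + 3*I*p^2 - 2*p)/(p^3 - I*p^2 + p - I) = p*(p + 2*I)/(p^2 - 2*I*p - 1)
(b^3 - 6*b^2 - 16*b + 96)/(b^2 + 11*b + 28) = (b^2 - 10*b + 24)/(b + 7)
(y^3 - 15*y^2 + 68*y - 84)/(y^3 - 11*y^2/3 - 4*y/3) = 3*(-y^3 + 15*y^2 - 68*y + 84)/(y*(-3*y^2 + 11*y + 4))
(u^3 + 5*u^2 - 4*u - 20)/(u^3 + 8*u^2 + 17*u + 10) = (u - 2)/(u + 1)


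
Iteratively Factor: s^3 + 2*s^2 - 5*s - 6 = (s + 3)*(s^2 - s - 2) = (s - 2)*(s + 3)*(s + 1)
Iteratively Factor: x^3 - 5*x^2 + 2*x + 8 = (x - 4)*(x^2 - x - 2) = (x - 4)*(x + 1)*(x - 2)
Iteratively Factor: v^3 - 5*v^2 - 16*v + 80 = (v - 5)*(v^2 - 16) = (v - 5)*(v + 4)*(v - 4)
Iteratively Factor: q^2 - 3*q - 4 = (q - 4)*(q + 1)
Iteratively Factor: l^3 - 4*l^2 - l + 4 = (l - 4)*(l^2 - 1) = (l - 4)*(l - 1)*(l + 1)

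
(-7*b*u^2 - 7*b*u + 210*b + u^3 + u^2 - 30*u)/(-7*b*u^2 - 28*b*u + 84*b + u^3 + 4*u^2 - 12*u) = (u - 5)/(u - 2)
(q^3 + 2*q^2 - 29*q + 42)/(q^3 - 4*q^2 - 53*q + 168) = (q - 2)/(q - 8)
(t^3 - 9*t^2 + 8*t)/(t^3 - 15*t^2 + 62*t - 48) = t/(t - 6)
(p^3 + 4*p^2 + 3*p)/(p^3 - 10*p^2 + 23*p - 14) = p*(p^2 + 4*p + 3)/(p^3 - 10*p^2 + 23*p - 14)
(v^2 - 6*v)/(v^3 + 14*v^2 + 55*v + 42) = v*(v - 6)/(v^3 + 14*v^2 + 55*v + 42)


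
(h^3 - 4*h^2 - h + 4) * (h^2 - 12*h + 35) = h^5 - 16*h^4 + 82*h^3 - 124*h^2 - 83*h + 140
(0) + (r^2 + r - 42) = r^2 + r - 42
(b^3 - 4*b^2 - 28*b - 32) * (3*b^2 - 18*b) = 3*b^5 - 30*b^4 - 12*b^3 + 408*b^2 + 576*b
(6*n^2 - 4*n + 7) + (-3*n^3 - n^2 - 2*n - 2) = -3*n^3 + 5*n^2 - 6*n + 5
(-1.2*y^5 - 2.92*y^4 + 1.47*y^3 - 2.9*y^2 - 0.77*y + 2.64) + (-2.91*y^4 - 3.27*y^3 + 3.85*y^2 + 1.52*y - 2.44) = -1.2*y^5 - 5.83*y^4 - 1.8*y^3 + 0.95*y^2 + 0.75*y + 0.2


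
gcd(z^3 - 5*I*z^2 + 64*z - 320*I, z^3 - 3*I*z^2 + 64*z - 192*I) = z^2 + 64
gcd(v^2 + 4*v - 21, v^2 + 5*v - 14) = v + 7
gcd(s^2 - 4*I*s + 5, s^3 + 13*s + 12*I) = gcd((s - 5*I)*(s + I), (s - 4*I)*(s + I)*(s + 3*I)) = s + I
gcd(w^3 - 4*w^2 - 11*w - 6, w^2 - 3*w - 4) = w + 1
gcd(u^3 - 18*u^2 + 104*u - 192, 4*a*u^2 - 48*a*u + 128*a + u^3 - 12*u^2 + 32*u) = u^2 - 12*u + 32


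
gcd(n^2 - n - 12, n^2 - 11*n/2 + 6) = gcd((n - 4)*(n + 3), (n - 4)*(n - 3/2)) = n - 4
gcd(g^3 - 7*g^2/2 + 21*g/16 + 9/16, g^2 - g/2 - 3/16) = g^2 - g/2 - 3/16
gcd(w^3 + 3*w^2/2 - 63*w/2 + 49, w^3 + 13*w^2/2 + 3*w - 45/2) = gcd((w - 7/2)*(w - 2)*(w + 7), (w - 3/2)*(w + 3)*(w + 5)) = 1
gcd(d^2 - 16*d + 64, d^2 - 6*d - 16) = d - 8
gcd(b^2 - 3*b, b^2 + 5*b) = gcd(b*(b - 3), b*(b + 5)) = b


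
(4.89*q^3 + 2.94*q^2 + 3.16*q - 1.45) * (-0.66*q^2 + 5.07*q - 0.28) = -3.2274*q^5 + 22.8519*q^4 + 11.451*q^3 + 16.155*q^2 - 8.2363*q + 0.406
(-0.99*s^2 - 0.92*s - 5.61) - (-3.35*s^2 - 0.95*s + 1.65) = 2.36*s^2 + 0.0299999999999999*s - 7.26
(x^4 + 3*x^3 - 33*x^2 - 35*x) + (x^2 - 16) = x^4 + 3*x^3 - 32*x^2 - 35*x - 16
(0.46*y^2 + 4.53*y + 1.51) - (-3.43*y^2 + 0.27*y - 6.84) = 3.89*y^2 + 4.26*y + 8.35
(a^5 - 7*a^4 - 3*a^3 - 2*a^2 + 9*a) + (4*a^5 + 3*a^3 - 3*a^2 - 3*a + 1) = 5*a^5 - 7*a^4 - 5*a^2 + 6*a + 1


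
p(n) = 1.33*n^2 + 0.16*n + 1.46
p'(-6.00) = -15.80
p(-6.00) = 48.38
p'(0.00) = 0.16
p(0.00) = 1.46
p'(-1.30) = -3.30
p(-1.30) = 3.50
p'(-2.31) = -5.98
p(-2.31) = 8.19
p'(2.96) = 8.03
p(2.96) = 13.59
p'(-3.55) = -9.28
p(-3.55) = 17.65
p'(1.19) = 3.33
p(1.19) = 3.53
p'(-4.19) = -10.99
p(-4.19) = 24.14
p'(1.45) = 4.02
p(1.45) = 4.49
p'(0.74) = 2.13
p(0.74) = 2.31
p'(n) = 2.66*n + 0.16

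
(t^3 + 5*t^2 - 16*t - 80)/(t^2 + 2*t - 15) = (t^2 - 16)/(t - 3)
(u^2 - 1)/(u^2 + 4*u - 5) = (u + 1)/(u + 5)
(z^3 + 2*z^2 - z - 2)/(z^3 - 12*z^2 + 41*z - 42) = (z^3 + 2*z^2 - z - 2)/(z^3 - 12*z^2 + 41*z - 42)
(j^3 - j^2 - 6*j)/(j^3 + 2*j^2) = (j - 3)/j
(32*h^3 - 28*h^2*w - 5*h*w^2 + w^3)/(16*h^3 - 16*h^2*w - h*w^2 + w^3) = (-8*h + w)/(-4*h + w)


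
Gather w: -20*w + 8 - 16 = -20*w - 8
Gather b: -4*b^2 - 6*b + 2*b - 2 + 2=-4*b^2 - 4*b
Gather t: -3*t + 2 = 2 - 3*t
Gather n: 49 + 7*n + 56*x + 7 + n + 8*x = 8*n + 64*x + 56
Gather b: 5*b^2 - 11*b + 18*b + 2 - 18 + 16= 5*b^2 + 7*b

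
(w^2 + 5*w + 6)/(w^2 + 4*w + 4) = (w + 3)/(w + 2)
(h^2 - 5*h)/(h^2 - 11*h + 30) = h/(h - 6)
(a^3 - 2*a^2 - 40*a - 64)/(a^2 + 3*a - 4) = (a^2 - 6*a - 16)/(a - 1)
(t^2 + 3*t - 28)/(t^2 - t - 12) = (t + 7)/(t + 3)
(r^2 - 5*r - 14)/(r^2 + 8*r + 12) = (r - 7)/(r + 6)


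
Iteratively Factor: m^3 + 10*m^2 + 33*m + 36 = (m + 3)*(m^2 + 7*m + 12) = (m + 3)*(m + 4)*(m + 3)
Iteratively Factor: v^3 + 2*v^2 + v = (v + 1)*(v^2 + v) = (v + 1)^2*(v)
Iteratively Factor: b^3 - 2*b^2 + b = (b - 1)*(b^2 - b) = (b - 1)^2*(b)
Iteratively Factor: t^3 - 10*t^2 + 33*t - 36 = (t - 3)*(t^2 - 7*t + 12) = (t - 4)*(t - 3)*(t - 3)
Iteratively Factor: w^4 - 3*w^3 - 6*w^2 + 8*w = (w - 4)*(w^3 + w^2 - 2*w) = w*(w - 4)*(w^2 + w - 2) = w*(w - 4)*(w + 2)*(w - 1)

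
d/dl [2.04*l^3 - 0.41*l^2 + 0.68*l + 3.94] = 6.12*l^2 - 0.82*l + 0.68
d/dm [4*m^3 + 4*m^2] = 4*m*(3*m + 2)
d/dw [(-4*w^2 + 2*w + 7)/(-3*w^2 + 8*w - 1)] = 2*(-13*w^2 + 25*w - 29)/(9*w^4 - 48*w^3 + 70*w^2 - 16*w + 1)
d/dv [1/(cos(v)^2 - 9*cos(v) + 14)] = (2*cos(v) - 9)*sin(v)/(cos(v)^2 - 9*cos(v) + 14)^2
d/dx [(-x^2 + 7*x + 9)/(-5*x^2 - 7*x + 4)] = (42*x^2 + 82*x + 91)/(25*x^4 + 70*x^3 + 9*x^2 - 56*x + 16)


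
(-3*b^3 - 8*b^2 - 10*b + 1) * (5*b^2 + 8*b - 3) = -15*b^5 - 64*b^4 - 105*b^3 - 51*b^2 + 38*b - 3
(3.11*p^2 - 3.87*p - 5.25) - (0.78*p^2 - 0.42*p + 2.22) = 2.33*p^2 - 3.45*p - 7.47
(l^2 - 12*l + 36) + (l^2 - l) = 2*l^2 - 13*l + 36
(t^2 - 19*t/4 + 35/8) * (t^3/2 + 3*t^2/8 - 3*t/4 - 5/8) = t^5/2 - 2*t^4 - 11*t^3/32 + 293*t^2/64 - 5*t/16 - 175/64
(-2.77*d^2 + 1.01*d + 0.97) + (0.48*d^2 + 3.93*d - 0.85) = -2.29*d^2 + 4.94*d + 0.12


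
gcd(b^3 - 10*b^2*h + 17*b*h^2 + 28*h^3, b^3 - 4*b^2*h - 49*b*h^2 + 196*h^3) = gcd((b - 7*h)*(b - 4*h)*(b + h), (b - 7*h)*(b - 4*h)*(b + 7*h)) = b^2 - 11*b*h + 28*h^2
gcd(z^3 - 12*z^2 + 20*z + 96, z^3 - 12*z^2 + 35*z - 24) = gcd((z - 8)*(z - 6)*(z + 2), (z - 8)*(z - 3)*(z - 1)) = z - 8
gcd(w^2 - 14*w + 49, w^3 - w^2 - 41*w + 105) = 1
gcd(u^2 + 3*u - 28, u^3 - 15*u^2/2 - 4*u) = 1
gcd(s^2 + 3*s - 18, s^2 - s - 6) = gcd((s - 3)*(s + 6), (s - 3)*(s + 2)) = s - 3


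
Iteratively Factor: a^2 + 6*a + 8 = (a + 4)*(a + 2)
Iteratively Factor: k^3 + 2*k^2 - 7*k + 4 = (k + 4)*(k^2 - 2*k + 1) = (k - 1)*(k + 4)*(k - 1)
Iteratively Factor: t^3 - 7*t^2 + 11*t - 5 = (t - 5)*(t^2 - 2*t + 1) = (t - 5)*(t - 1)*(t - 1)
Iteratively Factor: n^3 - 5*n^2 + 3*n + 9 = (n - 3)*(n^2 - 2*n - 3) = (n - 3)*(n + 1)*(n - 3)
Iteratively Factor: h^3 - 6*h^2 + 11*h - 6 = (h - 2)*(h^2 - 4*h + 3) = (h - 3)*(h - 2)*(h - 1)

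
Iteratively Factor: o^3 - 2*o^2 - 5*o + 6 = (o - 3)*(o^2 + o - 2) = (o - 3)*(o - 1)*(o + 2)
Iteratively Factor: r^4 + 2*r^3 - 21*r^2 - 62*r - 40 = (r + 1)*(r^3 + r^2 - 22*r - 40) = (r + 1)*(r + 4)*(r^2 - 3*r - 10) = (r - 5)*(r + 1)*(r + 4)*(r + 2)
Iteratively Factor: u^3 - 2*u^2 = (u)*(u^2 - 2*u) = u*(u - 2)*(u)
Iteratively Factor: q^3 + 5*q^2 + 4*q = (q + 1)*(q^2 + 4*q) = q*(q + 1)*(q + 4)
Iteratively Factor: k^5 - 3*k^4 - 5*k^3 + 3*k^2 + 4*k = (k)*(k^4 - 3*k^3 - 5*k^2 + 3*k + 4) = k*(k + 1)*(k^3 - 4*k^2 - k + 4) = k*(k - 1)*(k + 1)*(k^2 - 3*k - 4) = k*(k - 4)*(k - 1)*(k + 1)*(k + 1)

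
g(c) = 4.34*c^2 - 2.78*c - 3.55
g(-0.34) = -2.10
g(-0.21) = -2.77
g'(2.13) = 15.71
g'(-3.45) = -32.73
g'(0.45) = 1.13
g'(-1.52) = -15.97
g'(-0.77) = -9.46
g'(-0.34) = -5.73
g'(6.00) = 49.30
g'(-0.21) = -4.60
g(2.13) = 10.22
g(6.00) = 136.01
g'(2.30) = 17.18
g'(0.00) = -2.78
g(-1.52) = 10.70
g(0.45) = -3.92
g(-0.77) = 1.16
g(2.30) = 13.01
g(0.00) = -3.55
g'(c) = 8.68*c - 2.78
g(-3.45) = 57.70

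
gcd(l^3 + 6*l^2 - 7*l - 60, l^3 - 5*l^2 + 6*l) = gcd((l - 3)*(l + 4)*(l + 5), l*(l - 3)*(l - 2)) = l - 3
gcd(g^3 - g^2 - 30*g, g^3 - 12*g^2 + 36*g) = g^2 - 6*g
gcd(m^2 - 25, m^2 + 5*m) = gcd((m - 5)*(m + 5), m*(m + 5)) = m + 5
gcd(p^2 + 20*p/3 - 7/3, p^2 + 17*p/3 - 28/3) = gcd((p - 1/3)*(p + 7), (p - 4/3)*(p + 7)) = p + 7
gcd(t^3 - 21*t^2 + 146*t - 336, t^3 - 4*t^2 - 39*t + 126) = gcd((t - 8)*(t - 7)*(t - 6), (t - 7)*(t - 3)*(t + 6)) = t - 7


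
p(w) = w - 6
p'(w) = 1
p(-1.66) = -7.66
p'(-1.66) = 1.00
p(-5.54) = -11.54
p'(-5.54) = 1.00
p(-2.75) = -8.75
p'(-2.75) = 1.00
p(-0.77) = -6.77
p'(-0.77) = 1.00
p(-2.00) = -8.00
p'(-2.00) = 1.00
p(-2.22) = -8.22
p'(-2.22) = 1.00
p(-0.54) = -6.54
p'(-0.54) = 1.00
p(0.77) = -5.23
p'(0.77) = 1.00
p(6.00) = 0.00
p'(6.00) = 1.00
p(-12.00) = -18.00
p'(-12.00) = 1.00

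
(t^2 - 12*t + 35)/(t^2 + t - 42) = (t^2 - 12*t + 35)/(t^2 + t - 42)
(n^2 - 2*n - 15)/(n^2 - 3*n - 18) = (n - 5)/(n - 6)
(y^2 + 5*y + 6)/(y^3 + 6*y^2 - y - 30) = (y + 2)/(y^2 + 3*y - 10)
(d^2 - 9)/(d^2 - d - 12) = (d - 3)/(d - 4)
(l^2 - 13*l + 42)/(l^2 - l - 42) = (l - 6)/(l + 6)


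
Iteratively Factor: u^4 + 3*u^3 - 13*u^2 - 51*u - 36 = (u + 3)*(u^3 - 13*u - 12) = (u - 4)*(u + 3)*(u^2 + 4*u + 3) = (u - 4)*(u + 1)*(u + 3)*(u + 3)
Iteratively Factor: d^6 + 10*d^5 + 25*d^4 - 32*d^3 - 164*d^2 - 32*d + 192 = (d + 4)*(d^5 + 6*d^4 + d^3 - 36*d^2 - 20*d + 48) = (d - 2)*(d + 4)*(d^4 + 8*d^3 + 17*d^2 - 2*d - 24) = (d - 2)*(d - 1)*(d + 4)*(d^3 + 9*d^2 + 26*d + 24) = (d - 2)*(d - 1)*(d + 3)*(d + 4)*(d^2 + 6*d + 8) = (d - 2)*(d - 1)*(d + 2)*(d + 3)*(d + 4)*(d + 4)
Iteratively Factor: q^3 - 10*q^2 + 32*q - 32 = (q - 2)*(q^2 - 8*q + 16) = (q - 4)*(q - 2)*(q - 4)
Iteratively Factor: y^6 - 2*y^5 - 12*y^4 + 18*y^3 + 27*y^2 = (y + 3)*(y^5 - 5*y^4 + 3*y^3 + 9*y^2) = (y - 3)*(y + 3)*(y^4 - 2*y^3 - 3*y^2) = y*(y - 3)*(y + 3)*(y^3 - 2*y^2 - 3*y) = y*(y - 3)*(y + 1)*(y + 3)*(y^2 - 3*y) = y^2*(y - 3)*(y + 1)*(y + 3)*(y - 3)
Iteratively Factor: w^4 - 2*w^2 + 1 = (w - 1)*(w^3 + w^2 - w - 1) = (w - 1)*(w + 1)*(w^2 - 1) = (w - 1)^2*(w + 1)*(w + 1)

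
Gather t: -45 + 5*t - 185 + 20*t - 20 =25*t - 250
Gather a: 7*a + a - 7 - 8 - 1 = 8*a - 16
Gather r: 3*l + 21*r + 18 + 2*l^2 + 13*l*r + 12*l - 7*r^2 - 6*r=2*l^2 + 15*l - 7*r^2 + r*(13*l + 15) + 18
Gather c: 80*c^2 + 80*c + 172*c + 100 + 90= 80*c^2 + 252*c + 190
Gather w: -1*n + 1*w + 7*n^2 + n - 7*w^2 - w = 7*n^2 - 7*w^2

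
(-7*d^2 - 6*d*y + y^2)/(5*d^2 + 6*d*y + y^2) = (-7*d + y)/(5*d + y)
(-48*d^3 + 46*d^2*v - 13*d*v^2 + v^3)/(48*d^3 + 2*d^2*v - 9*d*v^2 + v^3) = (-2*d + v)/(2*d + v)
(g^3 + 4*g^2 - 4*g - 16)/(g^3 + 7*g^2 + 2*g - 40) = (g + 2)/(g + 5)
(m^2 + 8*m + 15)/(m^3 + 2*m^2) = (m^2 + 8*m + 15)/(m^2*(m + 2))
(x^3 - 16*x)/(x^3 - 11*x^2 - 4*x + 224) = x*(x - 4)/(x^2 - 15*x + 56)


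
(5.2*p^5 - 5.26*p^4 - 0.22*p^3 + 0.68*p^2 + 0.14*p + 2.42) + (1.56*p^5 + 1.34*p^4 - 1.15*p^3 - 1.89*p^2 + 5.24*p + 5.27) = 6.76*p^5 - 3.92*p^4 - 1.37*p^3 - 1.21*p^2 + 5.38*p + 7.69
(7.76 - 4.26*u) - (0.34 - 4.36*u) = 0.100000000000001*u + 7.42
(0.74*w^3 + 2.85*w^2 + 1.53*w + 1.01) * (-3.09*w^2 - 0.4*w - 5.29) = -2.2866*w^5 - 9.1025*w^4 - 9.7823*w^3 - 18.8094*w^2 - 8.4977*w - 5.3429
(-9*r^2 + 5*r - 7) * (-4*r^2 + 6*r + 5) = 36*r^4 - 74*r^3 + 13*r^2 - 17*r - 35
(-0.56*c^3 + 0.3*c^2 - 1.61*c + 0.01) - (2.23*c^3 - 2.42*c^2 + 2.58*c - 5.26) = -2.79*c^3 + 2.72*c^2 - 4.19*c + 5.27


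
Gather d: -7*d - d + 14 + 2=16 - 8*d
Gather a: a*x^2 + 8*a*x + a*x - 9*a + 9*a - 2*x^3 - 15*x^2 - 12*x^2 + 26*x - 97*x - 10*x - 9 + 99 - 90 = a*(x^2 + 9*x) - 2*x^3 - 27*x^2 - 81*x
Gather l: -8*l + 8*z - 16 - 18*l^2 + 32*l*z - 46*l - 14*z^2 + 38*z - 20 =-18*l^2 + l*(32*z - 54) - 14*z^2 + 46*z - 36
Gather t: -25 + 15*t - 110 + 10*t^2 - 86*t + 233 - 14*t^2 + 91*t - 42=-4*t^2 + 20*t + 56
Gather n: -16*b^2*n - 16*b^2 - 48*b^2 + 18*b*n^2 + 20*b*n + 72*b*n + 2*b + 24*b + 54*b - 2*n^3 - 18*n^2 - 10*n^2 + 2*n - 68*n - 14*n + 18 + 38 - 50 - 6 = -64*b^2 + 80*b - 2*n^3 + n^2*(18*b - 28) + n*(-16*b^2 + 92*b - 80)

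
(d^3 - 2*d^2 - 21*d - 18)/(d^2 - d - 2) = (d^2 - 3*d - 18)/(d - 2)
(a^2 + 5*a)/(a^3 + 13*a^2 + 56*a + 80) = a/(a^2 + 8*a + 16)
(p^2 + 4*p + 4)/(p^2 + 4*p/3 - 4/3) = 3*(p + 2)/(3*p - 2)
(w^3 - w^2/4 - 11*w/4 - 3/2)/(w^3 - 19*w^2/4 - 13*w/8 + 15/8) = 2*(w^2 - w - 2)/(2*w^2 - 11*w + 5)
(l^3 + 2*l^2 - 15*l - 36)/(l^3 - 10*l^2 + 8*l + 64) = (l^2 + 6*l + 9)/(l^2 - 6*l - 16)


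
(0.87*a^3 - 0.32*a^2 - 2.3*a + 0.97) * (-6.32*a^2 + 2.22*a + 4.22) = -5.4984*a^5 + 3.9538*a^4 + 17.497*a^3 - 12.5868*a^2 - 7.5526*a + 4.0934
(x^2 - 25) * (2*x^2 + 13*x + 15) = 2*x^4 + 13*x^3 - 35*x^2 - 325*x - 375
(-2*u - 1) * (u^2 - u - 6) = -2*u^3 + u^2 + 13*u + 6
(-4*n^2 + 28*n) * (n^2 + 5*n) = -4*n^4 + 8*n^3 + 140*n^2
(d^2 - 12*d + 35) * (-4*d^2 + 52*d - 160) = -4*d^4 + 100*d^3 - 924*d^2 + 3740*d - 5600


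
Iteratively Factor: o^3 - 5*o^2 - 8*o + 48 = (o - 4)*(o^2 - o - 12) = (o - 4)^2*(o + 3)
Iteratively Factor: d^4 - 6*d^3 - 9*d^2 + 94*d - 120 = (d + 4)*(d^3 - 10*d^2 + 31*d - 30) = (d - 3)*(d + 4)*(d^2 - 7*d + 10) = (d - 5)*(d - 3)*(d + 4)*(d - 2)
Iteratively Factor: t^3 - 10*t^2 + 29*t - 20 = (t - 4)*(t^2 - 6*t + 5) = (t - 4)*(t - 1)*(t - 5)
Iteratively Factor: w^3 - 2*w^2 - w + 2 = (w + 1)*(w^2 - 3*w + 2) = (w - 2)*(w + 1)*(w - 1)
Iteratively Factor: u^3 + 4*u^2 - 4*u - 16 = (u + 4)*(u^2 - 4) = (u - 2)*(u + 4)*(u + 2)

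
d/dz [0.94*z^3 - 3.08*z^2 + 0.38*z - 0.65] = 2.82*z^2 - 6.16*z + 0.38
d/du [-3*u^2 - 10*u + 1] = -6*u - 10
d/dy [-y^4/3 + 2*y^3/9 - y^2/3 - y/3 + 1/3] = -4*y^3/3 + 2*y^2/3 - 2*y/3 - 1/3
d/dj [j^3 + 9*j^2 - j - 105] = 3*j^2 + 18*j - 1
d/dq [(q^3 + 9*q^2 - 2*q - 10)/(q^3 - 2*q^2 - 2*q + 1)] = 11*(-q^2 + 2*q - 2)/(q^4 - 6*q^3 + 11*q^2 - 6*q + 1)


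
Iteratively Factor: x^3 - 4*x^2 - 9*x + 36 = (x - 4)*(x^2 - 9) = (x - 4)*(x - 3)*(x + 3)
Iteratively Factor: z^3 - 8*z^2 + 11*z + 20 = (z - 4)*(z^2 - 4*z - 5) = (z - 4)*(z + 1)*(z - 5)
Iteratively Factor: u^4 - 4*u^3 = (u - 4)*(u^3) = u*(u - 4)*(u^2) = u^2*(u - 4)*(u)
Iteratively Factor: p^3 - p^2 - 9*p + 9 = (p + 3)*(p^2 - 4*p + 3) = (p - 3)*(p + 3)*(p - 1)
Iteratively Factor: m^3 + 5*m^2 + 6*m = (m + 2)*(m^2 + 3*m) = (m + 2)*(m + 3)*(m)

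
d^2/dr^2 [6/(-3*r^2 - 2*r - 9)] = 12*(9*r^2 + 6*r - 4*(3*r + 1)^2 + 27)/(3*r^2 + 2*r + 9)^3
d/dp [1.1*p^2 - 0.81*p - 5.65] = 2.2*p - 0.81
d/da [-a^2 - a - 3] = -2*a - 1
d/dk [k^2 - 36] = 2*k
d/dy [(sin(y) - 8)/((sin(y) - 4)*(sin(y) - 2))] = (16*sin(y) + cos(y)^2 - 41)*cos(y)/((sin(y) - 4)^2*(sin(y) - 2)^2)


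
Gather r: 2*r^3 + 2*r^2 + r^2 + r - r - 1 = 2*r^3 + 3*r^2 - 1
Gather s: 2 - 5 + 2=-1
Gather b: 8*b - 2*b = 6*b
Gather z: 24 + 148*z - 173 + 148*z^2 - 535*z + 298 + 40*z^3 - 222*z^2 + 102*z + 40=40*z^3 - 74*z^2 - 285*z + 189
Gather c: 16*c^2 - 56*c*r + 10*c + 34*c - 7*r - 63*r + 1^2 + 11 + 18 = 16*c^2 + c*(44 - 56*r) - 70*r + 30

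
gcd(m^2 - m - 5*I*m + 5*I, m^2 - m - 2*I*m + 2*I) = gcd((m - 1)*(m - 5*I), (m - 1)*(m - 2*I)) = m - 1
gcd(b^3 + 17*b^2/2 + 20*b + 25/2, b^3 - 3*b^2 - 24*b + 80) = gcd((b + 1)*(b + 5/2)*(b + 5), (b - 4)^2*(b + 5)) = b + 5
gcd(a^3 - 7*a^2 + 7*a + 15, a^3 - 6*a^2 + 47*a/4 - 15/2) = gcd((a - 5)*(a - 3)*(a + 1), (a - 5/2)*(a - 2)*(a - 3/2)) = 1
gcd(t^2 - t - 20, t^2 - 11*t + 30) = t - 5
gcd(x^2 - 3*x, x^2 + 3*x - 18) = x - 3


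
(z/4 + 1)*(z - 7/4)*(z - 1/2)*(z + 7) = z^4/4 + 35*z^3/16 + 33*z^2/32 - 427*z/32 + 49/8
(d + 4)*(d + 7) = d^2 + 11*d + 28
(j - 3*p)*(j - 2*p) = j^2 - 5*j*p + 6*p^2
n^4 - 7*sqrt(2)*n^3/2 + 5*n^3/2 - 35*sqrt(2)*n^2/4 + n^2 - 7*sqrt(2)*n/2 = n*(n + 1/2)*(n + 2)*(n - 7*sqrt(2)/2)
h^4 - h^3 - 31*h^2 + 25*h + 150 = (h - 5)*(h - 3)*(h + 2)*(h + 5)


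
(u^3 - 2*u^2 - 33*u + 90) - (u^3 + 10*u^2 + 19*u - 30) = -12*u^2 - 52*u + 120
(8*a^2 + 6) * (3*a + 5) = 24*a^3 + 40*a^2 + 18*a + 30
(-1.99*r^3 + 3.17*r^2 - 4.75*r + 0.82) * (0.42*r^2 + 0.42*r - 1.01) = -0.8358*r^5 + 0.4956*r^4 + 1.3463*r^3 - 4.8523*r^2 + 5.1419*r - 0.8282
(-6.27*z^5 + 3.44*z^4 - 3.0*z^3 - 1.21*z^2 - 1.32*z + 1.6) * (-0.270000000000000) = 1.6929*z^5 - 0.9288*z^4 + 0.81*z^3 + 0.3267*z^2 + 0.3564*z - 0.432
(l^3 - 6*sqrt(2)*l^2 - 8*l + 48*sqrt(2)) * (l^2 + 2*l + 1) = l^5 - 6*sqrt(2)*l^4 + 2*l^4 - 12*sqrt(2)*l^3 - 7*l^3 - 16*l^2 + 42*sqrt(2)*l^2 - 8*l + 96*sqrt(2)*l + 48*sqrt(2)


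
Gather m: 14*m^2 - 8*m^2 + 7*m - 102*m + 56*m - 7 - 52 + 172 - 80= 6*m^2 - 39*m + 33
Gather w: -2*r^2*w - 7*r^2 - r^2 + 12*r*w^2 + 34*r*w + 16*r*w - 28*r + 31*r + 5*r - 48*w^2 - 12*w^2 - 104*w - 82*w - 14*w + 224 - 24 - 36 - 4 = -8*r^2 + 8*r + w^2*(12*r - 60) + w*(-2*r^2 + 50*r - 200) + 160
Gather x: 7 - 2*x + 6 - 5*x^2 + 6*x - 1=-5*x^2 + 4*x + 12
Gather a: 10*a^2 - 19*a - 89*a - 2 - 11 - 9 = 10*a^2 - 108*a - 22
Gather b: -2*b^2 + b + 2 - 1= -2*b^2 + b + 1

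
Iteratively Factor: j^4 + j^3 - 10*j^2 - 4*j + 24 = (j + 2)*(j^3 - j^2 - 8*j + 12) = (j - 2)*(j + 2)*(j^2 + j - 6) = (j - 2)^2*(j + 2)*(j + 3)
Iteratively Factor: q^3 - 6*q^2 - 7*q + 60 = (q + 3)*(q^2 - 9*q + 20) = (q - 5)*(q + 3)*(q - 4)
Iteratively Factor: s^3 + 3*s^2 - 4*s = (s + 4)*(s^2 - s) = s*(s + 4)*(s - 1)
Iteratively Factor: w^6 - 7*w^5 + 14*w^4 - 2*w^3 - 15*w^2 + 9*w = (w + 1)*(w^5 - 8*w^4 + 22*w^3 - 24*w^2 + 9*w) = (w - 1)*(w + 1)*(w^4 - 7*w^3 + 15*w^2 - 9*w) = (w - 3)*(w - 1)*(w + 1)*(w^3 - 4*w^2 + 3*w) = w*(w - 3)*(w - 1)*(w + 1)*(w^2 - 4*w + 3) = w*(w - 3)*(w - 1)^2*(w + 1)*(w - 3)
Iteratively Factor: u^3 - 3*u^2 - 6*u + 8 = (u - 4)*(u^2 + u - 2) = (u - 4)*(u + 2)*(u - 1)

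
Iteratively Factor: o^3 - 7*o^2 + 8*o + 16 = (o + 1)*(o^2 - 8*o + 16) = (o - 4)*(o + 1)*(o - 4)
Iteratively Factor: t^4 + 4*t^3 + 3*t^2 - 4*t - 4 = (t + 1)*(t^3 + 3*t^2 - 4) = (t + 1)*(t + 2)*(t^2 + t - 2) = (t + 1)*(t + 2)^2*(t - 1)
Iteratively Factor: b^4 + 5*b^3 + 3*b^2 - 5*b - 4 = (b + 4)*(b^3 + b^2 - b - 1) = (b - 1)*(b + 4)*(b^2 + 2*b + 1) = (b - 1)*(b + 1)*(b + 4)*(b + 1)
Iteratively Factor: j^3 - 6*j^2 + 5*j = (j - 5)*(j^2 - j) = (j - 5)*(j - 1)*(j)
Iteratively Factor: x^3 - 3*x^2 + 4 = (x - 2)*(x^2 - x - 2) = (x - 2)^2*(x + 1)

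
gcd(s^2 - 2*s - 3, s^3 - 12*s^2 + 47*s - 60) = s - 3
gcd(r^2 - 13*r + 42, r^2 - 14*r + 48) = r - 6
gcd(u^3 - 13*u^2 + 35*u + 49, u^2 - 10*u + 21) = u - 7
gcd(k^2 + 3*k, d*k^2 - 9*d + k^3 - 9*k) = k + 3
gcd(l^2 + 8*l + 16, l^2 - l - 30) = 1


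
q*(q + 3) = q^2 + 3*q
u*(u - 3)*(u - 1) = u^3 - 4*u^2 + 3*u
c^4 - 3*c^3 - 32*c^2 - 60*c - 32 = (c - 8)*(c + 1)*(c + 2)^2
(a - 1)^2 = a^2 - 2*a + 1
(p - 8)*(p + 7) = p^2 - p - 56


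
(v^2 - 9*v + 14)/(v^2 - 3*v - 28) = (v - 2)/(v + 4)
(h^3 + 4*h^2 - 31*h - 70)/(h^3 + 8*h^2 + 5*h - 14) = (h - 5)/(h - 1)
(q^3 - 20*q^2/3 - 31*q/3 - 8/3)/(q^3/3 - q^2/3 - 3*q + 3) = (3*q^3 - 20*q^2 - 31*q - 8)/(q^3 - q^2 - 9*q + 9)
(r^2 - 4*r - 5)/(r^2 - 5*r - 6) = (r - 5)/(r - 6)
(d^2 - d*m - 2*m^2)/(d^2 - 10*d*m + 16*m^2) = (d + m)/(d - 8*m)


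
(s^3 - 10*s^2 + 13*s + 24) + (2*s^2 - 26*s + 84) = s^3 - 8*s^2 - 13*s + 108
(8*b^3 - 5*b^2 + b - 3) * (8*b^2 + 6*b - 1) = 64*b^5 + 8*b^4 - 30*b^3 - 13*b^2 - 19*b + 3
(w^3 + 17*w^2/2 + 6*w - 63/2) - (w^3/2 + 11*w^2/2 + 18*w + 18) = w^3/2 + 3*w^2 - 12*w - 99/2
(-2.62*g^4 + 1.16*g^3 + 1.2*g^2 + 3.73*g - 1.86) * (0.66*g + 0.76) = -1.7292*g^5 - 1.2256*g^4 + 1.6736*g^3 + 3.3738*g^2 + 1.6072*g - 1.4136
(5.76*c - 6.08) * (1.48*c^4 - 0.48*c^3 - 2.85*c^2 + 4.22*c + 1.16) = 8.5248*c^5 - 11.7632*c^4 - 13.4976*c^3 + 41.6352*c^2 - 18.976*c - 7.0528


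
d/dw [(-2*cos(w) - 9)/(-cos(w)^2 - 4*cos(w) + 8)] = 2*(cos(w)^2 + 9*cos(w) + 26)*sin(w)/(cos(w)^2 + 4*cos(w) - 8)^2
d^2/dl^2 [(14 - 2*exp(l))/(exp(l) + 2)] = 18*(exp(l) - 2)*exp(l)/(exp(3*l) + 6*exp(2*l) + 12*exp(l) + 8)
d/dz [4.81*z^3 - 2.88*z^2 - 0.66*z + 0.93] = 14.43*z^2 - 5.76*z - 0.66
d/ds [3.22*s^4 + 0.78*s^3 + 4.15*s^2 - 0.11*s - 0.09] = 12.88*s^3 + 2.34*s^2 + 8.3*s - 0.11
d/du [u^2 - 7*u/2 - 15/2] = 2*u - 7/2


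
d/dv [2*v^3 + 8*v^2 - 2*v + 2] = 6*v^2 + 16*v - 2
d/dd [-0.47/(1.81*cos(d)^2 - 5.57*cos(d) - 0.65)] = (2.6179 - 1.7014*cos(d))*sin(d)/(-1.81*cos(d)^2 + 5.57*cos(d) + 0.65)^2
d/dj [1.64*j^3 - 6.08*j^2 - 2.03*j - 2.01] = 4.92*j^2 - 12.16*j - 2.03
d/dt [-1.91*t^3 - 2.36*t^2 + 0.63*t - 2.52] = -5.73*t^2 - 4.72*t + 0.63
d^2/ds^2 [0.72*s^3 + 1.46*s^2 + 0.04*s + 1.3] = 4.32*s + 2.92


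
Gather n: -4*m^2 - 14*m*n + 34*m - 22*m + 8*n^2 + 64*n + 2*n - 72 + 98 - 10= -4*m^2 + 12*m + 8*n^2 + n*(66 - 14*m) + 16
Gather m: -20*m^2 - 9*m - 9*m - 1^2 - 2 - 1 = -20*m^2 - 18*m - 4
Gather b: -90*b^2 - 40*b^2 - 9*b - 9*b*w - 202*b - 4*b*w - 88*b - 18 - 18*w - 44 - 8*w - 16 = -130*b^2 + b*(-13*w - 299) - 26*w - 78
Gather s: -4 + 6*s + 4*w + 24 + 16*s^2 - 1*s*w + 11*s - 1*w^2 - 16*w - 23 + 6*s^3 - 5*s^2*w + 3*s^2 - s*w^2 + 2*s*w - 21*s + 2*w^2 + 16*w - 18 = 6*s^3 + s^2*(19 - 5*w) + s*(-w^2 + w - 4) + w^2 + 4*w - 21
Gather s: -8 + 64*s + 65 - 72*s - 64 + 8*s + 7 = 0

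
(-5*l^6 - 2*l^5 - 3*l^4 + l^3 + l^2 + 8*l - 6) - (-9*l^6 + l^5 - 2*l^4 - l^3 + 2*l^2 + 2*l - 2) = 4*l^6 - 3*l^5 - l^4 + 2*l^3 - l^2 + 6*l - 4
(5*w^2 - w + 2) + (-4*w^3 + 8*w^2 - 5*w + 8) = -4*w^3 + 13*w^2 - 6*w + 10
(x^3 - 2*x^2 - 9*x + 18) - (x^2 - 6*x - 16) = x^3 - 3*x^2 - 3*x + 34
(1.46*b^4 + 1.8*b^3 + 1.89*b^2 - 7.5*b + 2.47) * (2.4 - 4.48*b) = -6.5408*b^5 - 4.56*b^4 - 4.1472*b^3 + 38.136*b^2 - 29.0656*b + 5.928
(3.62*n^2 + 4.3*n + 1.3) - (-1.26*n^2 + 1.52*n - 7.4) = 4.88*n^2 + 2.78*n + 8.7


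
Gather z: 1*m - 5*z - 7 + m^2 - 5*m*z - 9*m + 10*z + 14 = m^2 - 8*m + z*(5 - 5*m) + 7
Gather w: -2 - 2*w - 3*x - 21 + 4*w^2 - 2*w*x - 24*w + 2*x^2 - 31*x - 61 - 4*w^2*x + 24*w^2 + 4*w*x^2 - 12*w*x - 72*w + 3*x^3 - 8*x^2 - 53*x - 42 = w^2*(28 - 4*x) + w*(4*x^2 - 14*x - 98) + 3*x^3 - 6*x^2 - 87*x - 126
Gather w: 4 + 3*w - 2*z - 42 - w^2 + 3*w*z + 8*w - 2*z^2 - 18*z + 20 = -w^2 + w*(3*z + 11) - 2*z^2 - 20*z - 18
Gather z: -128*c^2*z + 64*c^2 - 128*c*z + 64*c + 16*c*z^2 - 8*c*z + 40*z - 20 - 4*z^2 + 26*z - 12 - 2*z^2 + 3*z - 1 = 64*c^2 + 64*c + z^2*(16*c - 6) + z*(-128*c^2 - 136*c + 69) - 33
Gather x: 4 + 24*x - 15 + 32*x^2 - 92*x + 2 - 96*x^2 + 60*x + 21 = -64*x^2 - 8*x + 12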